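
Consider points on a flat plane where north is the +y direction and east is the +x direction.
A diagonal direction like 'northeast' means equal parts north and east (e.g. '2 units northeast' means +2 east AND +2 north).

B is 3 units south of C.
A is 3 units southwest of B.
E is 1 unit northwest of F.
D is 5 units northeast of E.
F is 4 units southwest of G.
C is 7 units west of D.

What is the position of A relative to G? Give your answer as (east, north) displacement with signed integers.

Place G at the origin (east=0, north=0).
  F is 4 units southwest of G: delta (east=-4, north=-4); F at (east=-4, north=-4).
  E is 1 unit northwest of F: delta (east=-1, north=+1); E at (east=-5, north=-3).
  D is 5 units northeast of E: delta (east=+5, north=+5); D at (east=0, north=2).
  C is 7 units west of D: delta (east=-7, north=+0); C at (east=-7, north=2).
  B is 3 units south of C: delta (east=+0, north=-3); B at (east=-7, north=-1).
  A is 3 units southwest of B: delta (east=-3, north=-3); A at (east=-10, north=-4).
Therefore A relative to G: (east=-10, north=-4).

Answer: A is at (east=-10, north=-4) relative to G.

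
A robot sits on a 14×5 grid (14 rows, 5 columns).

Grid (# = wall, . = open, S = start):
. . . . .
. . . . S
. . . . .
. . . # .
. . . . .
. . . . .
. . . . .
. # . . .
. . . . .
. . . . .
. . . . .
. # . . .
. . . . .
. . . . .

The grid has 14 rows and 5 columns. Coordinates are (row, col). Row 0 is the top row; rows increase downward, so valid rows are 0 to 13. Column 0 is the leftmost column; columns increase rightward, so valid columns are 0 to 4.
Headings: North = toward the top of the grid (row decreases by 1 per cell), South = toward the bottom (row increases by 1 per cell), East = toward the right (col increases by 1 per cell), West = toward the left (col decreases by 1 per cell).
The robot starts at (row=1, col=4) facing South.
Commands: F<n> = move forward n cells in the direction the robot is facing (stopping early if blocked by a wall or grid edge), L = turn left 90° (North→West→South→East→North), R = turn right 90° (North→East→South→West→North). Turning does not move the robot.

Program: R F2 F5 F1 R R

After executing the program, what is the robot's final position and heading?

Start: (row=1, col=4), facing South
  R: turn right, now facing West
  F2: move forward 2, now at (row=1, col=2)
  F5: move forward 2/5 (blocked), now at (row=1, col=0)
  F1: move forward 0/1 (blocked), now at (row=1, col=0)
  R: turn right, now facing North
  R: turn right, now facing East
Final: (row=1, col=0), facing East

Answer: Final position: (row=1, col=0), facing East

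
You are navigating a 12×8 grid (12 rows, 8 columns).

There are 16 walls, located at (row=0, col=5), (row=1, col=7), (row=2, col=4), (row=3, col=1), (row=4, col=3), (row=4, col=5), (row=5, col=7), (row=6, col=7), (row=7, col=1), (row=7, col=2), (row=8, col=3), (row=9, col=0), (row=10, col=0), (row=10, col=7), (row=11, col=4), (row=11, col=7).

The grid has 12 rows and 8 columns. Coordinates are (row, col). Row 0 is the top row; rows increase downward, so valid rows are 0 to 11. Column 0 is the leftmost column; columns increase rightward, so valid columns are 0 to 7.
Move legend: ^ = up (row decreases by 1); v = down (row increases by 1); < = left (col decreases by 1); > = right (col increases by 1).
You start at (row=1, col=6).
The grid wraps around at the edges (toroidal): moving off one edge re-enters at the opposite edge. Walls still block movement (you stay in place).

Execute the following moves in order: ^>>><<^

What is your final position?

Answer: Final position: (row=0, col=7)

Derivation:
Start: (row=1, col=6)
  ^ (up): (row=1, col=6) -> (row=0, col=6)
  > (right): (row=0, col=6) -> (row=0, col=7)
  > (right): (row=0, col=7) -> (row=0, col=0)
  > (right): (row=0, col=0) -> (row=0, col=1)
  < (left): (row=0, col=1) -> (row=0, col=0)
  < (left): (row=0, col=0) -> (row=0, col=7)
  ^ (up): blocked, stay at (row=0, col=7)
Final: (row=0, col=7)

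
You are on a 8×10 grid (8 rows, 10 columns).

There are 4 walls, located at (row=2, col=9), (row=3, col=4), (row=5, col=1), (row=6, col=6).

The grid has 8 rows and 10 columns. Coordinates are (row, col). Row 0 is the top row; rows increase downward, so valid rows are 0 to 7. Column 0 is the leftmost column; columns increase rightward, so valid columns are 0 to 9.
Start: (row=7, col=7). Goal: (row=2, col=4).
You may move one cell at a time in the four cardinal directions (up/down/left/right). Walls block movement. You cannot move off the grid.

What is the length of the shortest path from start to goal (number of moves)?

BFS from (row=7, col=7) until reaching (row=2, col=4):
  Distance 0: (row=7, col=7)
  Distance 1: (row=6, col=7), (row=7, col=6), (row=7, col=8)
  Distance 2: (row=5, col=7), (row=6, col=8), (row=7, col=5), (row=7, col=9)
  Distance 3: (row=4, col=7), (row=5, col=6), (row=5, col=8), (row=6, col=5), (row=6, col=9), (row=7, col=4)
  Distance 4: (row=3, col=7), (row=4, col=6), (row=4, col=8), (row=5, col=5), (row=5, col=9), (row=6, col=4), (row=7, col=3)
  Distance 5: (row=2, col=7), (row=3, col=6), (row=3, col=8), (row=4, col=5), (row=4, col=9), (row=5, col=4), (row=6, col=3), (row=7, col=2)
  Distance 6: (row=1, col=7), (row=2, col=6), (row=2, col=8), (row=3, col=5), (row=3, col=9), (row=4, col=4), (row=5, col=3), (row=6, col=2), (row=7, col=1)
  Distance 7: (row=0, col=7), (row=1, col=6), (row=1, col=8), (row=2, col=5), (row=4, col=3), (row=5, col=2), (row=6, col=1), (row=7, col=0)
  Distance 8: (row=0, col=6), (row=0, col=8), (row=1, col=5), (row=1, col=9), (row=2, col=4), (row=3, col=3), (row=4, col=2), (row=6, col=0)  <- goal reached here
One shortest path (8 moves): (row=7, col=7) -> (row=7, col=6) -> (row=7, col=5) -> (row=6, col=5) -> (row=5, col=5) -> (row=4, col=5) -> (row=3, col=5) -> (row=2, col=5) -> (row=2, col=4)

Answer: Shortest path length: 8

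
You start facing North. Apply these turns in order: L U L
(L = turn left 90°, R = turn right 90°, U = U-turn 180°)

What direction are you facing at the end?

Answer: Final heading: North

Derivation:
Start: North
  L (left (90° counter-clockwise)) -> West
  U (U-turn (180°)) -> East
  L (left (90° counter-clockwise)) -> North
Final: North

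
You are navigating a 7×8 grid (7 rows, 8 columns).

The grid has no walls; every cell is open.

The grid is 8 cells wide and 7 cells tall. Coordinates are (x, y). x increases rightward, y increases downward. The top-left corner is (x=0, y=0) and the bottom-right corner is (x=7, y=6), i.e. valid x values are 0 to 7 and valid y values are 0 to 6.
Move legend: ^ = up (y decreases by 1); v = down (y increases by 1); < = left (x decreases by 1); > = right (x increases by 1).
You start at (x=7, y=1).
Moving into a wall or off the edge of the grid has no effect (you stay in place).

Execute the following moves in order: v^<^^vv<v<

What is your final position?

Start: (x=7, y=1)
  v (down): (x=7, y=1) -> (x=7, y=2)
  ^ (up): (x=7, y=2) -> (x=7, y=1)
  < (left): (x=7, y=1) -> (x=6, y=1)
  ^ (up): (x=6, y=1) -> (x=6, y=0)
  ^ (up): blocked, stay at (x=6, y=0)
  v (down): (x=6, y=0) -> (x=6, y=1)
  v (down): (x=6, y=1) -> (x=6, y=2)
  < (left): (x=6, y=2) -> (x=5, y=2)
  v (down): (x=5, y=2) -> (x=5, y=3)
  < (left): (x=5, y=3) -> (x=4, y=3)
Final: (x=4, y=3)

Answer: Final position: (x=4, y=3)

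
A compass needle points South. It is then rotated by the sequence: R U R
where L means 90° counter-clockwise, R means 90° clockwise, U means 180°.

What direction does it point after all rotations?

Answer: Final heading: South

Derivation:
Start: South
  R (right (90° clockwise)) -> West
  U (U-turn (180°)) -> East
  R (right (90° clockwise)) -> South
Final: South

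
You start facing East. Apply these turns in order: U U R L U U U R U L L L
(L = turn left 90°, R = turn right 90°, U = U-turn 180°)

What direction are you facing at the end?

Start: East
  U (U-turn (180°)) -> West
  U (U-turn (180°)) -> East
  R (right (90° clockwise)) -> South
  L (left (90° counter-clockwise)) -> East
  U (U-turn (180°)) -> West
  U (U-turn (180°)) -> East
  U (U-turn (180°)) -> West
  R (right (90° clockwise)) -> North
  U (U-turn (180°)) -> South
  L (left (90° counter-clockwise)) -> East
  L (left (90° counter-clockwise)) -> North
  L (left (90° counter-clockwise)) -> West
Final: West

Answer: Final heading: West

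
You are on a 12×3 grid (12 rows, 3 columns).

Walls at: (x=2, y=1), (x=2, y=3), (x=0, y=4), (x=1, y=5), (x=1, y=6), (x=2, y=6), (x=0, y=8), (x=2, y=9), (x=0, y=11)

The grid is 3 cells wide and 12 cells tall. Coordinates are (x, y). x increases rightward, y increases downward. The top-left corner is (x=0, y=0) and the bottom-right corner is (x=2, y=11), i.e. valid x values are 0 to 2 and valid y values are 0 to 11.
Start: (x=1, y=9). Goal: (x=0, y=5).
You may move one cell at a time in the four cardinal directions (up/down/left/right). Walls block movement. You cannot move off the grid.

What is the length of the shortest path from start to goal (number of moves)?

Answer: Shortest path length: 5

Derivation:
BFS from (x=1, y=9) until reaching (x=0, y=5):
  Distance 0: (x=1, y=9)
  Distance 1: (x=1, y=8), (x=0, y=9), (x=1, y=10)
  Distance 2: (x=1, y=7), (x=2, y=8), (x=0, y=10), (x=2, y=10), (x=1, y=11)
  Distance 3: (x=0, y=7), (x=2, y=7), (x=2, y=11)
  Distance 4: (x=0, y=6)
  Distance 5: (x=0, y=5)  <- goal reached here
One shortest path (5 moves): (x=1, y=9) -> (x=1, y=8) -> (x=1, y=7) -> (x=0, y=7) -> (x=0, y=6) -> (x=0, y=5)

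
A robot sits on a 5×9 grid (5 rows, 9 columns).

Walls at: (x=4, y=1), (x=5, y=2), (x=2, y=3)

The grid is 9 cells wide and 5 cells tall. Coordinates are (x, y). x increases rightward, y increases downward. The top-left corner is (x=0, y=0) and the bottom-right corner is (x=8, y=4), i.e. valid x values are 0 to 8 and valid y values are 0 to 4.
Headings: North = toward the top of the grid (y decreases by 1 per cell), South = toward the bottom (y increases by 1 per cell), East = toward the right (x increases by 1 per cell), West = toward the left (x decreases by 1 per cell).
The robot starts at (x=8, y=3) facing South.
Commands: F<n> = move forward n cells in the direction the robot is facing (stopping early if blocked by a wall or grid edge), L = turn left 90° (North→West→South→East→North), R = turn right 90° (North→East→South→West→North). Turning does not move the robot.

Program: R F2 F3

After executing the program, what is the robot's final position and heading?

Start: (x=8, y=3), facing South
  R: turn right, now facing West
  F2: move forward 2, now at (x=6, y=3)
  F3: move forward 3, now at (x=3, y=3)
Final: (x=3, y=3), facing West

Answer: Final position: (x=3, y=3), facing West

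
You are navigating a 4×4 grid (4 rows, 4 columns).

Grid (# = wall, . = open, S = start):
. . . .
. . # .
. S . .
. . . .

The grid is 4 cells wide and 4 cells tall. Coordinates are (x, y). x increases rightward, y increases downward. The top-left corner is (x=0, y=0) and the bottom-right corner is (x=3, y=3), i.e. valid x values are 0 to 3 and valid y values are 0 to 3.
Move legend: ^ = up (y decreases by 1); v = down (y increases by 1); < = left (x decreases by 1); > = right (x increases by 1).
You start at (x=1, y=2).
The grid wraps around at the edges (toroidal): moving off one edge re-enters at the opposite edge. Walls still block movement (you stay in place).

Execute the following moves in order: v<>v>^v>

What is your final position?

Start: (x=1, y=2)
  v (down): (x=1, y=2) -> (x=1, y=3)
  < (left): (x=1, y=3) -> (x=0, y=3)
  > (right): (x=0, y=3) -> (x=1, y=3)
  v (down): (x=1, y=3) -> (x=1, y=0)
  > (right): (x=1, y=0) -> (x=2, y=0)
  ^ (up): (x=2, y=0) -> (x=2, y=3)
  v (down): (x=2, y=3) -> (x=2, y=0)
  > (right): (x=2, y=0) -> (x=3, y=0)
Final: (x=3, y=0)

Answer: Final position: (x=3, y=0)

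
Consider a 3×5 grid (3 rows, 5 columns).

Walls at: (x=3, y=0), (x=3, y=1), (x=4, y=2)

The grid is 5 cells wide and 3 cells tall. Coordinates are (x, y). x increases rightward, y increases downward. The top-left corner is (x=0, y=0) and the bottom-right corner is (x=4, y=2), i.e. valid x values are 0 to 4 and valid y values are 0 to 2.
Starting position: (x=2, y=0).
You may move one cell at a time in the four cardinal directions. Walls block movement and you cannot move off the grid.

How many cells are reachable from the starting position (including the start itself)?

BFS flood-fill from (x=2, y=0):
  Distance 0: (x=2, y=0)
  Distance 1: (x=1, y=0), (x=2, y=1)
  Distance 2: (x=0, y=0), (x=1, y=1), (x=2, y=2)
  Distance 3: (x=0, y=1), (x=1, y=2), (x=3, y=2)
  Distance 4: (x=0, y=2)
Total reachable: 10 (grid has 12 open cells total)

Answer: Reachable cells: 10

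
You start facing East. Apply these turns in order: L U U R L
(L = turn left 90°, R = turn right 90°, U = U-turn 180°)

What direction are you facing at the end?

Answer: Final heading: North

Derivation:
Start: East
  L (left (90° counter-clockwise)) -> North
  U (U-turn (180°)) -> South
  U (U-turn (180°)) -> North
  R (right (90° clockwise)) -> East
  L (left (90° counter-clockwise)) -> North
Final: North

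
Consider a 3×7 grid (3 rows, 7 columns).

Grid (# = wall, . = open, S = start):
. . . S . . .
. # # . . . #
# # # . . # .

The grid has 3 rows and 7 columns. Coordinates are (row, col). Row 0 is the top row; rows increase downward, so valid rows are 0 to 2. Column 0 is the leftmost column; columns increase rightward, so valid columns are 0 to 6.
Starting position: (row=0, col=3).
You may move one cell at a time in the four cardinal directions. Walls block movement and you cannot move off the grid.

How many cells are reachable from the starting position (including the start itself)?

BFS flood-fill from (row=0, col=3):
  Distance 0: (row=0, col=3)
  Distance 1: (row=0, col=2), (row=0, col=4), (row=1, col=3)
  Distance 2: (row=0, col=1), (row=0, col=5), (row=1, col=4), (row=2, col=3)
  Distance 3: (row=0, col=0), (row=0, col=6), (row=1, col=5), (row=2, col=4)
  Distance 4: (row=1, col=0)
Total reachable: 13 (grid has 14 open cells total)

Answer: Reachable cells: 13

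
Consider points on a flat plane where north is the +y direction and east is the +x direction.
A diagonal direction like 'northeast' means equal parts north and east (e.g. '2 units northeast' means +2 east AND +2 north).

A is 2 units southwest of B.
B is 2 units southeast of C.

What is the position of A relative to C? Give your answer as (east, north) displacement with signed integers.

Place C at the origin (east=0, north=0).
  B is 2 units southeast of C: delta (east=+2, north=-2); B at (east=2, north=-2).
  A is 2 units southwest of B: delta (east=-2, north=-2); A at (east=0, north=-4).
Therefore A relative to C: (east=0, north=-4).

Answer: A is at (east=0, north=-4) relative to C.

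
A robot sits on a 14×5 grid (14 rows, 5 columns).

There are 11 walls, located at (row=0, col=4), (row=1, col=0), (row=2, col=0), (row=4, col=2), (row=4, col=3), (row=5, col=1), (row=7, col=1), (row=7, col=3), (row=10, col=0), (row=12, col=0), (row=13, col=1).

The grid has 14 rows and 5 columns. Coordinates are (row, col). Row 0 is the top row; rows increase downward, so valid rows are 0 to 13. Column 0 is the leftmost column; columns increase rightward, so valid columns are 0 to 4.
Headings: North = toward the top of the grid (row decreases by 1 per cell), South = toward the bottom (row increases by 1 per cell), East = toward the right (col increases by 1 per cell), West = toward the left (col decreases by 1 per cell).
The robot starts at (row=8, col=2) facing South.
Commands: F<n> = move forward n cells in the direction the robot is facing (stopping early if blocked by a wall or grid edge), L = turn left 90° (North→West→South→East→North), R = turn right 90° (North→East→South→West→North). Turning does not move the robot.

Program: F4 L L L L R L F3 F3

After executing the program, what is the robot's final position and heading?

Answer: Final position: (row=13, col=2), facing South

Derivation:
Start: (row=8, col=2), facing South
  F4: move forward 4, now at (row=12, col=2)
  L: turn left, now facing East
  L: turn left, now facing North
  L: turn left, now facing West
  L: turn left, now facing South
  R: turn right, now facing West
  L: turn left, now facing South
  F3: move forward 1/3 (blocked), now at (row=13, col=2)
  F3: move forward 0/3 (blocked), now at (row=13, col=2)
Final: (row=13, col=2), facing South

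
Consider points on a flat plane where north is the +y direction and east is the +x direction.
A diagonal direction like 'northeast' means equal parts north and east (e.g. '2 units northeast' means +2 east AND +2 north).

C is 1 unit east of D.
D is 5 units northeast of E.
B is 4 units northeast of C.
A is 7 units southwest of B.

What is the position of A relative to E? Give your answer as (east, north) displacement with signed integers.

Place E at the origin (east=0, north=0).
  D is 5 units northeast of E: delta (east=+5, north=+5); D at (east=5, north=5).
  C is 1 unit east of D: delta (east=+1, north=+0); C at (east=6, north=5).
  B is 4 units northeast of C: delta (east=+4, north=+4); B at (east=10, north=9).
  A is 7 units southwest of B: delta (east=-7, north=-7); A at (east=3, north=2).
Therefore A relative to E: (east=3, north=2).

Answer: A is at (east=3, north=2) relative to E.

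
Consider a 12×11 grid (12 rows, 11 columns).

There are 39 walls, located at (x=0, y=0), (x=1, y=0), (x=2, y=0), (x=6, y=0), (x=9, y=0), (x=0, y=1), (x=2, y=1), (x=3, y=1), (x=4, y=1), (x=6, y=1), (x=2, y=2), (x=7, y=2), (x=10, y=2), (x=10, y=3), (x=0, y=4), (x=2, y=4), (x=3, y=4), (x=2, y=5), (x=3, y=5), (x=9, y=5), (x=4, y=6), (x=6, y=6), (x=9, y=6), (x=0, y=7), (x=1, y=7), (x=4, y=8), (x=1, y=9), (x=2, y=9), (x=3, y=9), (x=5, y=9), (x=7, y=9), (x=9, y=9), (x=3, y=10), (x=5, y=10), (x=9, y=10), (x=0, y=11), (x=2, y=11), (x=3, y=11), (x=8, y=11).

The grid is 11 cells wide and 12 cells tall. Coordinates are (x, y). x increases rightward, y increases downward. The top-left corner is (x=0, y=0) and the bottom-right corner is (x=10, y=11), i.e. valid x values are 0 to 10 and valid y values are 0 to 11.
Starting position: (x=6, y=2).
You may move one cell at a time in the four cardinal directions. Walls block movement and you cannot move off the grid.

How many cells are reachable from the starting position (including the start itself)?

Answer: Reachable cells: 93

Derivation:
BFS flood-fill from (x=6, y=2):
  Distance 0: (x=6, y=2)
  Distance 1: (x=5, y=2), (x=6, y=3)
  Distance 2: (x=5, y=1), (x=4, y=2), (x=5, y=3), (x=7, y=3), (x=6, y=4)
  Distance 3: (x=5, y=0), (x=3, y=2), (x=4, y=3), (x=8, y=3), (x=5, y=4), (x=7, y=4), (x=6, y=5)
  Distance 4: (x=4, y=0), (x=8, y=2), (x=3, y=3), (x=9, y=3), (x=4, y=4), (x=8, y=4), (x=5, y=5), (x=7, y=5)
  Distance 5: (x=3, y=0), (x=8, y=1), (x=9, y=2), (x=2, y=3), (x=9, y=4), (x=4, y=5), (x=8, y=5), (x=5, y=6), (x=7, y=6)
  Distance 6: (x=8, y=0), (x=7, y=1), (x=9, y=1), (x=1, y=3), (x=10, y=4), (x=8, y=6), (x=5, y=7), (x=7, y=7)
  Distance 7: (x=7, y=0), (x=10, y=1), (x=1, y=2), (x=0, y=3), (x=1, y=4), (x=10, y=5), (x=4, y=7), (x=6, y=7), (x=8, y=7), (x=5, y=8), (x=7, y=8)
  Distance 8: (x=10, y=0), (x=1, y=1), (x=0, y=2), (x=1, y=5), (x=10, y=6), (x=3, y=7), (x=9, y=7), (x=6, y=8), (x=8, y=8)
  Distance 9: (x=0, y=5), (x=1, y=6), (x=3, y=6), (x=2, y=7), (x=10, y=7), (x=3, y=8), (x=9, y=8), (x=6, y=9), (x=8, y=9)
  Distance 10: (x=0, y=6), (x=2, y=6), (x=2, y=8), (x=10, y=8), (x=6, y=10), (x=8, y=10)
  Distance 11: (x=1, y=8), (x=10, y=9), (x=7, y=10), (x=6, y=11)
  Distance 12: (x=0, y=8), (x=10, y=10), (x=5, y=11), (x=7, y=11)
  Distance 13: (x=0, y=9), (x=4, y=11), (x=10, y=11)
  Distance 14: (x=0, y=10), (x=4, y=10), (x=9, y=11)
  Distance 15: (x=4, y=9), (x=1, y=10)
  Distance 16: (x=2, y=10), (x=1, y=11)
Total reachable: 93 (grid has 93 open cells total)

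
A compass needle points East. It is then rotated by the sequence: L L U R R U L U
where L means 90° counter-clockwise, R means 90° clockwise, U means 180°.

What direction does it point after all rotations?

Answer: Final heading: South

Derivation:
Start: East
  L (left (90° counter-clockwise)) -> North
  L (left (90° counter-clockwise)) -> West
  U (U-turn (180°)) -> East
  R (right (90° clockwise)) -> South
  R (right (90° clockwise)) -> West
  U (U-turn (180°)) -> East
  L (left (90° counter-clockwise)) -> North
  U (U-turn (180°)) -> South
Final: South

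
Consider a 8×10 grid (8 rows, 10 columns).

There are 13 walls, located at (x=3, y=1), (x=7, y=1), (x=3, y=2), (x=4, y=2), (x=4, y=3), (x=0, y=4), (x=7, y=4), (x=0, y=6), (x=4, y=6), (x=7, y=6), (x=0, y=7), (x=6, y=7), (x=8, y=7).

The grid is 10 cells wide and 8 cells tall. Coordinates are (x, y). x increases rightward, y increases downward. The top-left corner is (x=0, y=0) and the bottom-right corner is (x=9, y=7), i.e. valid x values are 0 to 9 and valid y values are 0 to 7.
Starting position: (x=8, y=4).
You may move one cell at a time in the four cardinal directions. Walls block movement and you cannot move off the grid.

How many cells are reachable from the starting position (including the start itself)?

BFS flood-fill from (x=8, y=4):
  Distance 0: (x=8, y=4)
  Distance 1: (x=8, y=3), (x=9, y=4), (x=8, y=5)
  Distance 2: (x=8, y=2), (x=7, y=3), (x=9, y=3), (x=7, y=5), (x=9, y=5), (x=8, y=6)
  Distance 3: (x=8, y=1), (x=7, y=2), (x=9, y=2), (x=6, y=3), (x=6, y=5), (x=9, y=6)
  Distance 4: (x=8, y=0), (x=9, y=1), (x=6, y=2), (x=5, y=3), (x=6, y=4), (x=5, y=5), (x=6, y=6), (x=9, y=7)
  Distance 5: (x=7, y=0), (x=9, y=0), (x=6, y=1), (x=5, y=2), (x=5, y=4), (x=4, y=5), (x=5, y=6)
  Distance 6: (x=6, y=0), (x=5, y=1), (x=4, y=4), (x=3, y=5), (x=5, y=7)
  Distance 7: (x=5, y=0), (x=4, y=1), (x=3, y=4), (x=2, y=5), (x=3, y=6), (x=4, y=7)
  Distance 8: (x=4, y=0), (x=3, y=3), (x=2, y=4), (x=1, y=5), (x=2, y=6), (x=3, y=7)
  Distance 9: (x=3, y=0), (x=2, y=3), (x=1, y=4), (x=0, y=5), (x=1, y=6), (x=2, y=7)
  Distance 10: (x=2, y=0), (x=2, y=2), (x=1, y=3), (x=1, y=7)
  Distance 11: (x=1, y=0), (x=2, y=1), (x=1, y=2), (x=0, y=3)
  Distance 12: (x=0, y=0), (x=1, y=1), (x=0, y=2)
  Distance 13: (x=0, y=1)
Total reachable: 66 (grid has 67 open cells total)

Answer: Reachable cells: 66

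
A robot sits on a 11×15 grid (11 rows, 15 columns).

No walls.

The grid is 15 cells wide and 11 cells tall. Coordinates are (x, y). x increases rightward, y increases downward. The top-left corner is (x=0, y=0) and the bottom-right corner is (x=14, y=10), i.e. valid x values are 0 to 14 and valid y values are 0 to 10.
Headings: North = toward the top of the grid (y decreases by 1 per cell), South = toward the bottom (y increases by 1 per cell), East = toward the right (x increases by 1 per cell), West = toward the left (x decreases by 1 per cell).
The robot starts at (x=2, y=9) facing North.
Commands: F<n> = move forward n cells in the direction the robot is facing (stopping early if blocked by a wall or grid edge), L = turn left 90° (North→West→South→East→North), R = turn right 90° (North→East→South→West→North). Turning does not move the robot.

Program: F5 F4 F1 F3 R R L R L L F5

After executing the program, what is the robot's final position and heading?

Start: (x=2, y=9), facing North
  F5: move forward 5, now at (x=2, y=4)
  F4: move forward 4, now at (x=2, y=0)
  F1: move forward 0/1 (blocked), now at (x=2, y=0)
  F3: move forward 0/3 (blocked), now at (x=2, y=0)
  R: turn right, now facing East
  R: turn right, now facing South
  L: turn left, now facing East
  R: turn right, now facing South
  L: turn left, now facing East
  L: turn left, now facing North
  F5: move forward 0/5 (blocked), now at (x=2, y=0)
Final: (x=2, y=0), facing North

Answer: Final position: (x=2, y=0), facing North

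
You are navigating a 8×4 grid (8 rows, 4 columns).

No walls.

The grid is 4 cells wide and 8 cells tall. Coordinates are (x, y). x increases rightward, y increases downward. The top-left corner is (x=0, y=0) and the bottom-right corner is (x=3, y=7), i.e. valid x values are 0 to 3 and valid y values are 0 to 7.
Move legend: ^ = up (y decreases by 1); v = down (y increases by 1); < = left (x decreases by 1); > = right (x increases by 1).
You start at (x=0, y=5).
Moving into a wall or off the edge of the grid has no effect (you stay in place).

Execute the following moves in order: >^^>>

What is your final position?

Answer: Final position: (x=3, y=3)

Derivation:
Start: (x=0, y=5)
  > (right): (x=0, y=5) -> (x=1, y=5)
  ^ (up): (x=1, y=5) -> (x=1, y=4)
  ^ (up): (x=1, y=4) -> (x=1, y=3)
  > (right): (x=1, y=3) -> (x=2, y=3)
  > (right): (x=2, y=3) -> (x=3, y=3)
Final: (x=3, y=3)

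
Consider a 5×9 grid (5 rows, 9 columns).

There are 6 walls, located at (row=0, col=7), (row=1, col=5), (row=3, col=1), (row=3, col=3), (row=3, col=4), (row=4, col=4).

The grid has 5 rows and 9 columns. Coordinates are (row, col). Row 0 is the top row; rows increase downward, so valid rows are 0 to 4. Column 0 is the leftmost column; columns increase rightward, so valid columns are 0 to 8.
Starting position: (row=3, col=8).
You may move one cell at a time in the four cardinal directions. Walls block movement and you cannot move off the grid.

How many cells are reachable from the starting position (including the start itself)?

BFS flood-fill from (row=3, col=8):
  Distance 0: (row=3, col=8)
  Distance 1: (row=2, col=8), (row=3, col=7), (row=4, col=8)
  Distance 2: (row=1, col=8), (row=2, col=7), (row=3, col=6), (row=4, col=7)
  Distance 3: (row=0, col=8), (row=1, col=7), (row=2, col=6), (row=3, col=5), (row=4, col=6)
  Distance 4: (row=1, col=6), (row=2, col=5), (row=4, col=5)
  Distance 5: (row=0, col=6), (row=2, col=4)
  Distance 6: (row=0, col=5), (row=1, col=4), (row=2, col=3)
  Distance 7: (row=0, col=4), (row=1, col=3), (row=2, col=2)
  Distance 8: (row=0, col=3), (row=1, col=2), (row=2, col=1), (row=3, col=2)
  Distance 9: (row=0, col=2), (row=1, col=1), (row=2, col=0), (row=4, col=2)
  Distance 10: (row=0, col=1), (row=1, col=0), (row=3, col=0), (row=4, col=1), (row=4, col=3)
  Distance 11: (row=0, col=0), (row=4, col=0)
Total reachable: 39 (grid has 39 open cells total)

Answer: Reachable cells: 39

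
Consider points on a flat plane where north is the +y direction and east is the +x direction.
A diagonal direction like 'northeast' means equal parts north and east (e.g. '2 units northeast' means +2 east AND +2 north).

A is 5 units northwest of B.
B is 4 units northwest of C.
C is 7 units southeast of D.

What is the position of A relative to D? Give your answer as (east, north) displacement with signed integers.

Answer: A is at (east=-2, north=2) relative to D.

Derivation:
Place D at the origin (east=0, north=0).
  C is 7 units southeast of D: delta (east=+7, north=-7); C at (east=7, north=-7).
  B is 4 units northwest of C: delta (east=-4, north=+4); B at (east=3, north=-3).
  A is 5 units northwest of B: delta (east=-5, north=+5); A at (east=-2, north=2).
Therefore A relative to D: (east=-2, north=2).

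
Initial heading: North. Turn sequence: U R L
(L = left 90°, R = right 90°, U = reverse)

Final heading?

Start: North
  U (U-turn (180°)) -> South
  R (right (90° clockwise)) -> West
  L (left (90° counter-clockwise)) -> South
Final: South

Answer: Final heading: South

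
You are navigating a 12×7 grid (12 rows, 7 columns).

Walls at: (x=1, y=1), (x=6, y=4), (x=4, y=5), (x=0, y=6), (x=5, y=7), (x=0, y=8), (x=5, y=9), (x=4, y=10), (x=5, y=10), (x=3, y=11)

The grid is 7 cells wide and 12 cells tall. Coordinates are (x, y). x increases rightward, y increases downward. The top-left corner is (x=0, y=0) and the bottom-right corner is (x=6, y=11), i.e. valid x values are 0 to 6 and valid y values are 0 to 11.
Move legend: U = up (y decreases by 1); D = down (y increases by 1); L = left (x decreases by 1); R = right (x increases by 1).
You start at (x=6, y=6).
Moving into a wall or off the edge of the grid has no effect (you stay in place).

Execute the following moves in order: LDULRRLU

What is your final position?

Start: (x=6, y=6)
  L (left): (x=6, y=6) -> (x=5, y=6)
  D (down): blocked, stay at (x=5, y=6)
  U (up): (x=5, y=6) -> (x=5, y=5)
  L (left): blocked, stay at (x=5, y=5)
  R (right): (x=5, y=5) -> (x=6, y=5)
  R (right): blocked, stay at (x=6, y=5)
  L (left): (x=6, y=5) -> (x=5, y=5)
  U (up): (x=5, y=5) -> (x=5, y=4)
Final: (x=5, y=4)

Answer: Final position: (x=5, y=4)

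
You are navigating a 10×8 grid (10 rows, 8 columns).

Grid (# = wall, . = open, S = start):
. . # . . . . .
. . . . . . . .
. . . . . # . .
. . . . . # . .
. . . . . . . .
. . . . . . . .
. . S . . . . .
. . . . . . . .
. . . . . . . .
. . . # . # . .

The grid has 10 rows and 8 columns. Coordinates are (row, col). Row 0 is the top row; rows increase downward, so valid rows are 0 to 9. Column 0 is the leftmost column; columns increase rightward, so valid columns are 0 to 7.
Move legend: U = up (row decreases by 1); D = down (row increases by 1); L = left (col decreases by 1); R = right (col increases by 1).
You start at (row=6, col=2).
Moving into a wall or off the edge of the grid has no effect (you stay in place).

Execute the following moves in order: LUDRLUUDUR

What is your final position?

Answer: Final position: (row=4, col=2)

Derivation:
Start: (row=6, col=2)
  L (left): (row=6, col=2) -> (row=6, col=1)
  U (up): (row=6, col=1) -> (row=5, col=1)
  D (down): (row=5, col=1) -> (row=6, col=1)
  R (right): (row=6, col=1) -> (row=6, col=2)
  L (left): (row=6, col=2) -> (row=6, col=1)
  U (up): (row=6, col=1) -> (row=5, col=1)
  U (up): (row=5, col=1) -> (row=4, col=1)
  D (down): (row=4, col=1) -> (row=5, col=1)
  U (up): (row=5, col=1) -> (row=4, col=1)
  R (right): (row=4, col=1) -> (row=4, col=2)
Final: (row=4, col=2)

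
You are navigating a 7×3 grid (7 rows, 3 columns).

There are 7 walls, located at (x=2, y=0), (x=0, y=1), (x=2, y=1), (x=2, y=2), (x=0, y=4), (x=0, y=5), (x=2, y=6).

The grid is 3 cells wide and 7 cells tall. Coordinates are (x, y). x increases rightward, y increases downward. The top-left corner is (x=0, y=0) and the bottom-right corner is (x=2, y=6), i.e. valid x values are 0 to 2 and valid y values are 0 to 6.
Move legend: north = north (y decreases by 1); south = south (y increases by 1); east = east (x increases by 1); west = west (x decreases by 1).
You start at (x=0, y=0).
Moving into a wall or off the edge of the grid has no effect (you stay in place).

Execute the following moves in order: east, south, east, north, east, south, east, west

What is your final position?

Start: (x=0, y=0)
  east (east): (x=0, y=0) -> (x=1, y=0)
  south (south): (x=1, y=0) -> (x=1, y=1)
  east (east): blocked, stay at (x=1, y=1)
  north (north): (x=1, y=1) -> (x=1, y=0)
  east (east): blocked, stay at (x=1, y=0)
  south (south): (x=1, y=0) -> (x=1, y=1)
  east (east): blocked, stay at (x=1, y=1)
  west (west): blocked, stay at (x=1, y=1)
Final: (x=1, y=1)

Answer: Final position: (x=1, y=1)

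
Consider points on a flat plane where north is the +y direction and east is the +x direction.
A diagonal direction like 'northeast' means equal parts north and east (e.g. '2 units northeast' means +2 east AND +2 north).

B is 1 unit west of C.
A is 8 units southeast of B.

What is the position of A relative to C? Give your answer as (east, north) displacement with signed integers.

Place C at the origin (east=0, north=0).
  B is 1 unit west of C: delta (east=-1, north=+0); B at (east=-1, north=0).
  A is 8 units southeast of B: delta (east=+8, north=-8); A at (east=7, north=-8).
Therefore A relative to C: (east=7, north=-8).

Answer: A is at (east=7, north=-8) relative to C.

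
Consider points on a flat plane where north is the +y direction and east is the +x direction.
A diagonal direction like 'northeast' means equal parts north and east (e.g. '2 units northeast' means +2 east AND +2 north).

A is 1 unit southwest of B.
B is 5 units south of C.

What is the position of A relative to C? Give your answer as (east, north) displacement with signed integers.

Answer: A is at (east=-1, north=-6) relative to C.

Derivation:
Place C at the origin (east=0, north=0).
  B is 5 units south of C: delta (east=+0, north=-5); B at (east=0, north=-5).
  A is 1 unit southwest of B: delta (east=-1, north=-1); A at (east=-1, north=-6).
Therefore A relative to C: (east=-1, north=-6).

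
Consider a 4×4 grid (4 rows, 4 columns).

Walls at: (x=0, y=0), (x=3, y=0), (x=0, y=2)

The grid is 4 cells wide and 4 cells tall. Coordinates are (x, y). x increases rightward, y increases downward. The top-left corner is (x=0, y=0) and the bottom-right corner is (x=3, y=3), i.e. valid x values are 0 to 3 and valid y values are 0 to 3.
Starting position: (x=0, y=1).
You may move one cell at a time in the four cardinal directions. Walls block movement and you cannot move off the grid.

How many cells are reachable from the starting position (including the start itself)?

BFS flood-fill from (x=0, y=1):
  Distance 0: (x=0, y=1)
  Distance 1: (x=1, y=1)
  Distance 2: (x=1, y=0), (x=2, y=1), (x=1, y=2)
  Distance 3: (x=2, y=0), (x=3, y=1), (x=2, y=2), (x=1, y=3)
  Distance 4: (x=3, y=2), (x=0, y=3), (x=2, y=3)
  Distance 5: (x=3, y=3)
Total reachable: 13 (grid has 13 open cells total)

Answer: Reachable cells: 13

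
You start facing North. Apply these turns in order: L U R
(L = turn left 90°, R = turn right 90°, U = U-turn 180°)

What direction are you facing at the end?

Answer: Final heading: South

Derivation:
Start: North
  L (left (90° counter-clockwise)) -> West
  U (U-turn (180°)) -> East
  R (right (90° clockwise)) -> South
Final: South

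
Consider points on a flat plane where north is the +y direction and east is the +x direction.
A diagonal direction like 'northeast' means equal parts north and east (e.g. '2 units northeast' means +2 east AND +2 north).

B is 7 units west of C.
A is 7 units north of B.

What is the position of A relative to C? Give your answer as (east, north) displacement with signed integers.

Place C at the origin (east=0, north=0).
  B is 7 units west of C: delta (east=-7, north=+0); B at (east=-7, north=0).
  A is 7 units north of B: delta (east=+0, north=+7); A at (east=-7, north=7).
Therefore A relative to C: (east=-7, north=7).

Answer: A is at (east=-7, north=7) relative to C.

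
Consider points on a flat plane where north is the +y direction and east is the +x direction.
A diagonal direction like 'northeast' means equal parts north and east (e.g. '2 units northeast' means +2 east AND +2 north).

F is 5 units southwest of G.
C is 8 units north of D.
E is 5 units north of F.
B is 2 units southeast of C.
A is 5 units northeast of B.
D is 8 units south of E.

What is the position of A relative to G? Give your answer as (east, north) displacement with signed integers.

Answer: A is at (east=2, north=3) relative to G.

Derivation:
Place G at the origin (east=0, north=0).
  F is 5 units southwest of G: delta (east=-5, north=-5); F at (east=-5, north=-5).
  E is 5 units north of F: delta (east=+0, north=+5); E at (east=-5, north=0).
  D is 8 units south of E: delta (east=+0, north=-8); D at (east=-5, north=-8).
  C is 8 units north of D: delta (east=+0, north=+8); C at (east=-5, north=0).
  B is 2 units southeast of C: delta (east=+2, north=-2); B at (east=-3, north=-2).
  A is 5 units northeast of B: delta (east=+5, north=+5); A at (east=2, north=3).
Therefore A relative to G: (east=2, north=3).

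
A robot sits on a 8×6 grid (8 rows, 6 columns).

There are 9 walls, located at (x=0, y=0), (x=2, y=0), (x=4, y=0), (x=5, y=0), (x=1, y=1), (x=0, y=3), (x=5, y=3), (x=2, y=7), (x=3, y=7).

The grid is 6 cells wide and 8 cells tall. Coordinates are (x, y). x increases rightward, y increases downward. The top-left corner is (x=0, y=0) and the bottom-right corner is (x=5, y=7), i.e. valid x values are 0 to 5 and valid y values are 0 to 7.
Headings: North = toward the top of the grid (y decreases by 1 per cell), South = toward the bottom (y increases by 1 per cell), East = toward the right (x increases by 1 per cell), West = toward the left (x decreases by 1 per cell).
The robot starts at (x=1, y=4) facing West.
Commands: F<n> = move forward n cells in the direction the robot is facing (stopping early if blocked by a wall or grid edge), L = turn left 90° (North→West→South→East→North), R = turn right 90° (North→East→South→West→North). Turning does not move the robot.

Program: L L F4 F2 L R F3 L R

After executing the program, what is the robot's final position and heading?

Answer: Final position: (x=5, y=4), facing East

Derivation:
Start: (x=1, y=4), facing West
  L: turn left, now facing South
  L: turn left, now facing East
  F4: move forward 4, now at (x=5, y=4)
  F2: move forward 0/2 (blocked), now at (x=5, y=4)
  L: turn left, now facing North
  R: turn right, now facing East
  F3: move forward 0/3 (blocked), now at (x=5, y=4)
  L: turn left, now facing North
  R: turn right, now facing East
Final: (x=5, y=4), facing East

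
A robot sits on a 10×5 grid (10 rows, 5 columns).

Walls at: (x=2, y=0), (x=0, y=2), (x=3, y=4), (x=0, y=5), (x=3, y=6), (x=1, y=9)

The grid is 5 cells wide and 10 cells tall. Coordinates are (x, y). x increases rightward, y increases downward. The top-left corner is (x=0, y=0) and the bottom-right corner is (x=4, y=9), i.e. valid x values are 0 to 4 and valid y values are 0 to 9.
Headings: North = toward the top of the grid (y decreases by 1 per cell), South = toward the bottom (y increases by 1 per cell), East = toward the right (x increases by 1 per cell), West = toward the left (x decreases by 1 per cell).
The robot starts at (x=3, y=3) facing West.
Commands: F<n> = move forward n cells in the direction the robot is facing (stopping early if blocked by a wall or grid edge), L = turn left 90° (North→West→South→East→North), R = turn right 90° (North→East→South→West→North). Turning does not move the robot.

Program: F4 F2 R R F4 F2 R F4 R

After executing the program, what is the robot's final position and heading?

Answer: Final position: (x=4, y=7), facing West

Derivation:
Start: (x=3, y=3), facing West
  F4: move forward 3/4 (blocked), now at (x=0, y=3)
  F2: move forward 0/2 (blocked), now at (x=0, y=3)
  R: turn right, now facing North
  R: turn right, now facing East
  F4: move forward 4, now at (x=4, y=3)
  F2: move forward 0/2 (blocked), now at (x=4, y=3)
  R: turn right, now facing South
  F4: move forward 4, now at (x=4, y=7)
  R: turn right, now facing West
Final: (x=4, y=7), facing West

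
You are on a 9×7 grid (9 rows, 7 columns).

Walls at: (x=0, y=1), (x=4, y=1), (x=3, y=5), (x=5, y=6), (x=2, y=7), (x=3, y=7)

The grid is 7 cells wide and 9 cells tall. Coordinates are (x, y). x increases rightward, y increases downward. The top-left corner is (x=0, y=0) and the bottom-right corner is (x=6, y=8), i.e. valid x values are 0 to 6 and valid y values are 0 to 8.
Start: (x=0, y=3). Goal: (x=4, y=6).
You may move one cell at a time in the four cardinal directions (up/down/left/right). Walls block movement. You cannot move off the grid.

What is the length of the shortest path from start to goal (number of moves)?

BFS from (x=0, y=3) until reaching (x=4, y=6):
  Distance 0: (x=0, y=3)
  Distance 1: (x=0, y=2), (x=1, y=3), (x=0, y=4)
  Distance 2: (x=1, y=2), (x=2, y=3), (x=1, y=4), (x=0, y=5)
  Distance 3: (x=1, y=1), (x=2, y=2), (x=3, y=3), (x=2, y=4), (x=1, y=5), (x=0, y=6)
  Distance 4: (x=1, y=0), (x=2, y=1), (x=3, y=2), (x=4, y=3), (x=3, y=4), (x=2, y=5), (x=1, y=6), (x=0, y=7)
  Distance 5: (x=0, y=0), (x=2, y=0), (x=3, y=1), (x=4, y=2), (x=5, y=3), (x=4, y=4), (x=2, y=6), (x=1, y=7), (x=0, y=8)
  Distance 6: (x=3, y=0), (x=5, y=2), (x=6, y=3), (x=5, y=4), (x=4, y=5), (x=3, y=6), (x=1, y=8)
  Distance 7: (x=4, y=0), (x=5, y=1), (x=6, y=2), (x=6, y=4), (x=5, y=5), (x=4, y=6), (x=2, y=8)  <- goal reached here
One shortest path (7 moves): (x=0, y=3) -> (x=1, y=3) -> (x=2, y=3) -> (x=3, y=3) -> (x=4, y=3) -> (x=4, y=4) -> (x=4, y=5) -> (x=4, y=6)

Answer: Shortest path length: 7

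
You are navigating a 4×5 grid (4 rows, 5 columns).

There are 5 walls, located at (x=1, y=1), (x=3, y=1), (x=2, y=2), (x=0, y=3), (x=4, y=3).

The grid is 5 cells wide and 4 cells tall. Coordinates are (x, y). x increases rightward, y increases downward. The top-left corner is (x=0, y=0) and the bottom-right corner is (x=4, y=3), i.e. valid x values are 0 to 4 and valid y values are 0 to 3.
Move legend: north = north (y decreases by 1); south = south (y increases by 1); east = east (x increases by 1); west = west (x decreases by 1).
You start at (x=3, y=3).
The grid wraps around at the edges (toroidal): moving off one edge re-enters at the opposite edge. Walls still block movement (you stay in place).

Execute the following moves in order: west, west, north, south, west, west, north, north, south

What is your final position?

Answer: Final position: (x=1, y=3)

Derivation:
Start: (x=3, y=3)
  west (west): (x=3, y=3) -> (x=2, y=3)
  west (west): (x=2, y=3) -> (x=1, y=3)
  north (north): (x=1, y=3) -> (x=1, y=2)
  south (south): (x=1, y=2) -> (x=1, y=3)
  west (west): blocked, stay at (x=1, y=3)
  west (west): blocked, stay at (x=1, y=3)
  north (north): (x=1, y=3) -> (x=1, y=2)
  north (north): blocked, stay at (x=1, y=2)
  south (south): (x=1, y=2) -> (x=1, y=3)
Final: (x=1, y=3)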